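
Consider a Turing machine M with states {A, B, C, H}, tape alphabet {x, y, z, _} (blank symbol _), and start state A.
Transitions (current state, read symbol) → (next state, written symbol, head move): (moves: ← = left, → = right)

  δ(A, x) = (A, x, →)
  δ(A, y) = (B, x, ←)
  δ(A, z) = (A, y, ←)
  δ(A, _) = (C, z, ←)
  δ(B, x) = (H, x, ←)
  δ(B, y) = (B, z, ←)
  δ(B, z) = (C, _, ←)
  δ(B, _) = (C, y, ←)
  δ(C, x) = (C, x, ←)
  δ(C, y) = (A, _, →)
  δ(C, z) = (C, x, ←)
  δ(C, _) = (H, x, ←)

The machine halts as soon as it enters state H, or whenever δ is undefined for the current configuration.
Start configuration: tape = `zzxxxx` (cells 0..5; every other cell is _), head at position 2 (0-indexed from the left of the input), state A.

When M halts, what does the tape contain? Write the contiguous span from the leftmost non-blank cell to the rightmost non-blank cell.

state=A head=2 tape=__zz[x]xxx_   (A,x)→(A,x,→)
state=A head=3 tape=__zzx[x]xx_   (A,x)→(A,x,→)
state=A head=4 tape=__zzxx[x]x_   (A,x)→(A,x,→)
state=A head=5 tape=__zzxxx[x]_   (A,x)→(A,x,→)
state=A head=6 tape=__zzxxxx[_]   (A,_)→(C,z,←)
state=C head=5 tape=__zzxxx[x]z   (C,x)→(C,x,←)
state=C head=4 tape=__zzxx[x]xz   (C,x)→(C,x,←)
state=C head=3 tape=__zzx[x]xxz   (C,x)→(C,x,←)
state=C head=2 tape=__zz[x]xxxz   (C,x)→(C,x,←)
state=C head=1 tape=__z[z]xxxxz   (C,z)→(C,x,←)
state=C head=0 tape=__[z]xxxxxz   (C,z)→(C,x,←)
state=C head=-1 tape=_[_]xxxxxxz   (C,_)→(H,x,←)
state=H head=-2 tape=[_]xxxxxxxz
The non-blank tape span at halt is xxxxxxxz.

xxxxxxxz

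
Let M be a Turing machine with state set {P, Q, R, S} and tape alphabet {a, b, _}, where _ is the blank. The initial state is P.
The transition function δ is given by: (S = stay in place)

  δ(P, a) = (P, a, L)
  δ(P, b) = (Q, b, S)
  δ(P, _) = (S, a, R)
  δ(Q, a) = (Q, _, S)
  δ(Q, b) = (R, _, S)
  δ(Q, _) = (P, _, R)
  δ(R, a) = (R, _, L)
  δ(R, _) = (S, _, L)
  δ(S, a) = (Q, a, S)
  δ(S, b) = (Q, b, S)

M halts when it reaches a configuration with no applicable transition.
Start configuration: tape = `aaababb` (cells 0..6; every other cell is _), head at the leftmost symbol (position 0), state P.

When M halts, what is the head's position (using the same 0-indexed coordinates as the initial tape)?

2

P | _[a]aababb   read a → write a, move L, go to P
P | [_]aaababb   read _ → write a, move R, go to S
S | a[a]aababb   read a → write a, move S, go to Q
Q | a[a]aababb   read a → write _, move S, go to Q
Q | a[_]aababb   read _ → write _, move R, go to P
P | a_[a]ababb   read a → write a, move L, go to P
P | a[_]aababb   read _ → write a, move R, go to S
S | aa[a]ababb   read a → write a, move S, go to Q
Q | aa[a]ababb   read a → write _, move S, go to Q
Q | aa[_]ababb   read _ → write _, move R, go to P
P | aa_[a]babb   read a → write a, move L, go to P
P | aa[_]ababb   read _ → write a, move R, go to S
S | aaa[a]babb   read a → write a, move S, go to Q
Q | aaa[a]babb   read a → write _, move S, go to Q
Q | aaa[_]babb   read _ → write _, move R, go to P
P | aaa_[b]abb   read b → write b, move S, go to Q
Q | aaa_[b]abb   read b → write _, move S, go to R
R | aaa_[_]abb   read _ → write _, move L, go to S
S | aaa[_]_abb
At halt the head is at cell 2.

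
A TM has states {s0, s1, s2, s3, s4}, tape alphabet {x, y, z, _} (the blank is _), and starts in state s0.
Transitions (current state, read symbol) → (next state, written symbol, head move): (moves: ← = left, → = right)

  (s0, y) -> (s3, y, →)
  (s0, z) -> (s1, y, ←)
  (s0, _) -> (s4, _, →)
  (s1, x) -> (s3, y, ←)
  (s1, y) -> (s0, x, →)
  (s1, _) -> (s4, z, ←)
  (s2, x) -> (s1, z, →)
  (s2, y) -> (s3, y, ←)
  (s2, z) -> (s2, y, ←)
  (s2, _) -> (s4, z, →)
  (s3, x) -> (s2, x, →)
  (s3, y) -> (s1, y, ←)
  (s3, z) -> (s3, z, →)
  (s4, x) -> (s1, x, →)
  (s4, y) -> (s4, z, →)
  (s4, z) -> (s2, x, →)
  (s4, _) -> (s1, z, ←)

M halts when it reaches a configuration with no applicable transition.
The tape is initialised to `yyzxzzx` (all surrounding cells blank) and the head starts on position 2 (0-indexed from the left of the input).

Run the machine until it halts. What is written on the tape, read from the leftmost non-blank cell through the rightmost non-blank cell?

s0 | yy[z]xzzx   read z → write y, move ←, go to s1
s1 | y[y]yxzzx   read y → write x, move →, go to s0
s0 | yx[y]xzzx   read y → write y, move →, go to s3
s3 | yxy[x]zzx   read x → write x, move →, go to s2
s2 | yxyx[z]zx   read z → write y, move ←, go to s2
s2 | yxy[x]yzx   read x → write z, move →, go to s1
s1 | yxyz[y]zx   read y → write x, move →, go to s0
s0 | yxyzx[z]x   read z → write y, move ←, go to s1
s1 | yxyz[x]yx   read x → write y, move ←, go to s3
s3 | yxy[z]yyx   read z → write z, move →, go to s3
s3 | yxyz[y]yx   read y → write y, move ←, go to s1
s1 | yxy[z]yyx
The non-blank tape span at halt is yxyzyyx.

yxyzyyx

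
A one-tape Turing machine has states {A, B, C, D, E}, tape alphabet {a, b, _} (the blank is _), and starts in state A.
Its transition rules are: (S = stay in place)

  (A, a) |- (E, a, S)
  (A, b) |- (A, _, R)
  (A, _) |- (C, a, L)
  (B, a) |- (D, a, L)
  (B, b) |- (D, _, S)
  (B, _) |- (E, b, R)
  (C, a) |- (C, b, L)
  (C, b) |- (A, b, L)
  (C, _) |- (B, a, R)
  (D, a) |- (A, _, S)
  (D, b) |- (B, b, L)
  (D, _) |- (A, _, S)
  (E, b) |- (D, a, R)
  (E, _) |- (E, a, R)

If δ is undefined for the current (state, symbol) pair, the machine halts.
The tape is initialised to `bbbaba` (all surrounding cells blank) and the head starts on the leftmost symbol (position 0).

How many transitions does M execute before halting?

4

state=A head=0 tape=[b]bbaba   (A,b)→(A,_,R)
state=A head=1 tape=_[b]baba   (A,b)→(A,_,R)
state=A head=2 tape=__[b]aba   (A,b)→(A,_,R)
state=A head=3 tape=___[a]ba   (A,a)→(E,a,S)
state=E head=3 tape=___[a]ba
M halts after 4 transitions.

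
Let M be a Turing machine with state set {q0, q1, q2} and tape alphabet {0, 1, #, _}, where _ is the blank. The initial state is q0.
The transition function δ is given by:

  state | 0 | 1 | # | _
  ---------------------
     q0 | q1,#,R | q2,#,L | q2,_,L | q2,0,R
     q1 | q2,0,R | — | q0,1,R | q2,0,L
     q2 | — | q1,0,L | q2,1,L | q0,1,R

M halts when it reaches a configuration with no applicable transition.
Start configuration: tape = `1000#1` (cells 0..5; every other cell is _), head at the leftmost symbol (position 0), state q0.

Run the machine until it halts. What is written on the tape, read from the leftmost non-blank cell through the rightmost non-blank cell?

q0 | ___[1]000#1   read 1 → write #, move L, go to q2
q2 | __[_]#000#1   read _ → write 1, move R, go to q0
q0 | __1[#]000#1   read # → write _, move L, go to q2
q2 | __[1]_000#1   read 1 → write 0, move L, go to q1
q1 | _[_]0_000#1   read _ → write 0, move L, go to q2
q2 | [_]00_000#1   read _ → write 1, move R, go to q0
q0 | 1[0]0_000#1   read 0 → write #, move R, go to q1
q1 | 1#[0]_000#1   read 0 → write 0, move R, go to q2
q2 | 1#0[_]000#1   read _ → write 1, move R, go to q0
q0 | 1#01[0]00#1   read 0 → write #, move R, go to q1
q1 | 1#01#[0]0#1   read 0 → write 0, move R, go to q2
q2 | 1#01#0[0]#1
The non-blank tape span at halt is 1#01#00#1.

1#01#00#1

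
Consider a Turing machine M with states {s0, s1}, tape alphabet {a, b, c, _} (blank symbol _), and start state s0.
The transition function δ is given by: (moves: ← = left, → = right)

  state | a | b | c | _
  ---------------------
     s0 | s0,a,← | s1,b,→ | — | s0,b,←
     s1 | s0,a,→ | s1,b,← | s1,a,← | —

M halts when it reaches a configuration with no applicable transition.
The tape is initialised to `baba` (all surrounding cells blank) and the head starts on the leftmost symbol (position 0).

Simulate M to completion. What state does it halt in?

s1

state=s0 head=0 tape=[b]aba__   (s0,b)→(s1,b,→)
state=s1 head=1 tape=b[a]ba__   (s1,a)→(s0,a,→)
state=s0 head=2 tape=ba[b]a__   (s0,b)→(s1,b,→)
state=s1 head=3 tape=bab[a]__   (s1,a)→(s0,a,→)
state=s0 head=4 tape=baba[_]_   (s0,_)→(s0,b,←)
state=s0 head=3 tape=bab[a]b_   (s0,a)→(s0,a,←)
state=s0 head=2 tape=ba[b]ab_   (s0,b)→(s1,b,→)
state=s1 head=3 tape=bab[a]b_   (s1,a)→(s0,a,→)
state=s0 head=4 tape=baba[b]_   (s0,b)→(s1,b,→)
state=s1 head=5 tape=babab[_]
No transition is defined for (s1, _); M halts in state s1.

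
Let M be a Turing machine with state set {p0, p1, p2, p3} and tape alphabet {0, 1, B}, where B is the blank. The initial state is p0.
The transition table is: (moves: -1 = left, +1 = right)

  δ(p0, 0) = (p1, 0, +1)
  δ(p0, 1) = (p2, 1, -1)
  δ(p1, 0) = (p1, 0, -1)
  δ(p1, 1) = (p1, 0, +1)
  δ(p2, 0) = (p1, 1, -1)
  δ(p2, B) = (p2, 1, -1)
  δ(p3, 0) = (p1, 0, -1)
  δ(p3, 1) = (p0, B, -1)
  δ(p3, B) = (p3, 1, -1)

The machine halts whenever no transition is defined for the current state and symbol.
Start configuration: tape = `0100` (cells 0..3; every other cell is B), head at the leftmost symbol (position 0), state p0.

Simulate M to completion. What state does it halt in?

p1

p0 | B[0]100   read 0 → write 0, move +1, go to p1
p1 | B0[1]00   read 1 → write 0, move +1, go to p1
p1 | B00[0]0   read 0 → write 0, move -1, go to p1
p1 | B0[0]00   read 0 → write 0, move -1, go to p1
p1 | B[0]000   read 0 → write 0, move -1, go to p1
p1 | [B]0000
No transition is defined for (p1, B); M halts in state p1.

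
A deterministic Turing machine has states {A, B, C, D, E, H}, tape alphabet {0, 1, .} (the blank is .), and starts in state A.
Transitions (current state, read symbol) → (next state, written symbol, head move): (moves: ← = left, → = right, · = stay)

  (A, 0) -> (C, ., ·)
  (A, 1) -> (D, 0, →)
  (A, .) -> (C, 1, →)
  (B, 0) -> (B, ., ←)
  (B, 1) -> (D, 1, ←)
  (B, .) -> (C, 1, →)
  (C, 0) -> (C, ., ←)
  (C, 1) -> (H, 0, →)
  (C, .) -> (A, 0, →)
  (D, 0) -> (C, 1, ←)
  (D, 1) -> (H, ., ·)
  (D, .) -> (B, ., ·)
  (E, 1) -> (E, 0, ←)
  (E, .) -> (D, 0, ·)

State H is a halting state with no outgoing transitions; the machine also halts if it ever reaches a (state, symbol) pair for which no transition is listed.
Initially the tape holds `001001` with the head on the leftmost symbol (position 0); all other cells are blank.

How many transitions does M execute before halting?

14

A | .[0]01001   read 0 → write ., move ·, go to C
C | .[.]01001   read . → write 0, move →, go to A
A | .0[0]1001   read 0 → write ., move ·, go to C
C | .0[.]1001   read . → write 0, move →, go to A
A | .00[1]001   read 1 → write 0, move →, go to D
D | .000[0]01   read 0 → write 1, move ←, go to C
C | .00[0]101   read 0 → write ., move ←, go to C
C | .0[0].101   read 0 → write ., move ←, go to C
C | .[0]..101   read 0 → write ., move ←, go to C
C | [.]...101   read . → write 0, move →, go to A
A | 0[.]..101   read . → write 1, move →, go to C
C | 01[.].101   read . → write 0, move →, go to A
A | 010[.]101   read . → write 1, move →, go to C
C | 0101[1]01   read 1 → write 0, move →, go to H
H | 01010[0]1
M halts after 14 transitions.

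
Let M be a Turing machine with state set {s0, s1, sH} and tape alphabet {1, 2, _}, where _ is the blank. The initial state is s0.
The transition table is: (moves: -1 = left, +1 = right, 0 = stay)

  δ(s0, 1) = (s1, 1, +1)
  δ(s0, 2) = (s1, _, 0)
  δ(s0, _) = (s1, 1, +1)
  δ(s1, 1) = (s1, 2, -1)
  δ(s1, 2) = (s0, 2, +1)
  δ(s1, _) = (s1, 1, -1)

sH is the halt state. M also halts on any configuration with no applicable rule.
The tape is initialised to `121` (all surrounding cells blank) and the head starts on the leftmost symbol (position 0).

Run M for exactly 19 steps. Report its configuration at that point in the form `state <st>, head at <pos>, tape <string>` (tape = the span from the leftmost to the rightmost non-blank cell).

s0 | [1]21___   read 1 → write 1, move +1, go to s1
s1 | 1[2]1___   read 2 → write 2, move +1, go to s0
s0 | 12[1]___   read 1 → write 1, move +1, go to s1
s1 | 121[_]__   read _ → write 1, move -1, go to s1
s1 | 12[1]1__   read 1 → write 2, move -1, go to s1
s1 | 1[2]21__   read 2 → write 2, move +1, go to s0
s0 | 12[2]1__   read 2 → write _, move 0, go to s1
s1 | 12[_]1__   read _ → write 1, move -1, go to s1
s1 | 1[2]11__   read 2 → write 2, move +1, go to s0
s0 | 12[1]1__   read 1 → write 1, move +1, go to s1
s1 | 121[1]__   read 1 → write 2, move -1, go to s1
s1 | 12[1]2__   read 1 → write 2, move -1, go to s1
s1 | 1[2]22__   read 2 → write 2, move +1, go to s0
s0 | 12[2]2__   read 2 → write _, move 0, go to s1
s1 | 12[_]2__   read _ → write 1, move -1, go to s1
s1 | 1[2]12__   read 2 → write 2, move +1, go to s0
s0 | 12[1]2__   read 1 → write 1, move +1, go to s1
s1 | 121[2]__   read 2 → write 2, move +1, go to s0
s0 | 1212[_]_   read _ → write 1, move +1, go to s1
s1 | 12121[_]
After 19 steps: state s1, head at 5, tape 12121.

state s1, head at 5, tape 12121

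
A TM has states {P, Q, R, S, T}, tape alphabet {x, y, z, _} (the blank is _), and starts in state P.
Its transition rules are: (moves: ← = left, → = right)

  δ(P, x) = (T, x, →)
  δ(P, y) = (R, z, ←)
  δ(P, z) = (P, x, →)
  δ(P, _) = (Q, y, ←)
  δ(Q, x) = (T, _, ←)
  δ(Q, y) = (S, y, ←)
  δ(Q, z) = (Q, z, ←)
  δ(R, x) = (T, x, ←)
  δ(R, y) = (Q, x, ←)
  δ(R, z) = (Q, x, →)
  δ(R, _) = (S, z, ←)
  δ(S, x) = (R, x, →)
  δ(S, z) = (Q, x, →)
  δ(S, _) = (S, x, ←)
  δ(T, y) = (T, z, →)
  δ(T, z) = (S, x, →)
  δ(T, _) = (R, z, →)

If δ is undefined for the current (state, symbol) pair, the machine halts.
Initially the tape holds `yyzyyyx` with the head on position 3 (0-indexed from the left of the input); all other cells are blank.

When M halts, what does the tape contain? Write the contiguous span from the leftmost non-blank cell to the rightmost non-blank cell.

yzxxxyx

P | yyz[y]yyx   read y → write z, move ←, go to R
R | yy[z]zyyx   read z → write x, move →, go to Q
Q | yyx[z]yyx   read z → write z, move ←, go to Q
Q | yy[x]zyyx   read x → write _, move ←, go to T
T | y[y]_zyyx   read y → write z, move →, go to T
T | yz[_]zyyx   read _ → write z, move →, go to R
R | yzz[z]yyx   read z → write x, move →, go to Q
Q | yzzx[y]yx   read y → write y, move ←, go to S
S | yzz[x]yyx   read x → write x, move →, go to R
R | yzzx[y]yx   read y → write x, move ←, go to Q
Q | yzz[x]xyx   read x → write _, move ←, go to T
T | yz[z]_xyx   read z → write x, move →, go to S
S | yzx[_]xyx   read _ → write x, move ←, go to S
S | yz[x]xxyx   read x → write x, move →, go to R
R | yzx[x]xyx   read x → write x, move ←, go to T
T | yz[x]xxyx
The non-blank tape span at halt is yzxxxyx.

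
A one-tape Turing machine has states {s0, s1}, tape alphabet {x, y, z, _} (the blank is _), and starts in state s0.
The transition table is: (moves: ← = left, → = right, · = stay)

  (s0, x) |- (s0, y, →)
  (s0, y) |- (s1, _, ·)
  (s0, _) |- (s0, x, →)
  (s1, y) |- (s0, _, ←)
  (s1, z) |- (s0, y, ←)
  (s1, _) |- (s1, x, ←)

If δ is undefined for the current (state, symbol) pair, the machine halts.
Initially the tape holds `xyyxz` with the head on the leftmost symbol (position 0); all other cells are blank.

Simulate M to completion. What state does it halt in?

s0

state=s0 head=0 tape=_[x]yyxz   (s0,x)→(s0,y,→)
state=s0 head=1 tape=_y[y]yxz   (s0,y)→(s1,_,·)
state=s1 head=1 tape=_y[_]yxz   (s1,_)→(s1,x,←)
state=s1 head=0 tape=_[y]xyxz   (s1,y)→(s0,_,←)
state=s0 head=-1 tape=[_]_xyxz   (s0,_)→(s0,x,→)
state=s0 head=0 tape=x[_]xyxz   (s0,_)→(s0,x,→)
state=s0 head=1 tape=xx[x]yxz   (s0,x)→(s0,y,→)
state=s0 head=2 tape=xxy[y]xz   (s0,y)→(s1,_,·)
state=s1 head=2 tape=xxy[_]xz   (s1,_)→(s1,x,←)
state=s1 head=1 tape=xx[y]xxz   (s1,y)→(s0,_,←)
state=s0 head=0 tape=x[x]_xxz   (s0,x)→(s0,y,→)
state=s0 head=1 tape=xy[_]xxz   (s0,_)→(s0,x,→)
state=s0 head=2 tape=xyx[x]xz   (s0,x)→(s0,y,→)
state=s0 head=3 tape=xyxy[x]z   (s0,x)→(s0,y,→)
state=s0 head=4 tape=xyxyy[z]
No transition is defined for (s0, z); M halts in state s0.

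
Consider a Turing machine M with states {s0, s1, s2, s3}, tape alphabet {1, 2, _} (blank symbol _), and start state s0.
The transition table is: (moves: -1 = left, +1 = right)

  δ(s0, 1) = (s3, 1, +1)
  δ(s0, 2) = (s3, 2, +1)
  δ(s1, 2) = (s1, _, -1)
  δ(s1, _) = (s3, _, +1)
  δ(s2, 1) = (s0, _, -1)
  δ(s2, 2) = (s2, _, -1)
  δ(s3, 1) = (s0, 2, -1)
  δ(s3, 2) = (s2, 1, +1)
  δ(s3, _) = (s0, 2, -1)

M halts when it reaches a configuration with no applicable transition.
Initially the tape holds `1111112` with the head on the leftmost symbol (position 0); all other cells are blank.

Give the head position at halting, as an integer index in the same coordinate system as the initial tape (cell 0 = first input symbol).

state=s0 head=0 tape=[1]111112   (s0,1)→(s3,1,+1)
state=s3 head=1 tape=1[1]11112   (s3,1)→(s0,2,-1)
state=s0 head=0 tape=[1]211112   (s0,1)→(s3,1,+1)
state=s3 head=1 tape=1[2]11112   (s3,2)→(s2,1,+1)
state=s2 head=2 tape=11[1]1112   (s2,1)→(s0,_,-1)
state=s0 head=1 tape=1[1]_1112   (s0,1)→(s3,1,+1)
state=s3 head=2 tape=11[_]1112   (s3,_)→(s0,2,-1)
state=s0 head=1 tape=1[1]21112   (s0,1)→(s3,1,+1)
state=s3 head=2 tape=11[2]1112   (s3,2)→(s2,1,+1)
state=s2 head=3 tape=111[1]112   (s2,1)→(s0,_,-1)
state=s0 head=2 tape=11[1]_112   (s0,1)→(s3,1,+1)
state=s3 head=3 tape=111[_]112   (s3,_)→(s0,2,-1)
state=s0 head=2 tape=11[1]2112   (s0,1)→(s3,1,+1)
state=s3 head=3 tape=111[2]112   (s3,2)→(s2,1,+1)
state=s2 head=4 tape=1111[1]12   (s2,1)→(s0,_,-1)
state=s0 head=3 tape=111[1]_12   (s0,1)→(s3,1,+1)
state=s3 head=4 tape=1111[_]12   (s3,_)→(s0,2,-1)
state=s0 head=3 tape=111[1]212   (s0,1)→(s3,1,+1)
state=s3 head=4 tape=1111[2]12   (s3,2)→(s2,1,+1)
state=s2 head=5 tape=11111[1]2   (s2,1)→(s0,_,-1)
state=s0 head=4 tape=1111[1]_2   (s0,1)→(s3,1,+1)
state=s3 head=5 tape=11111[_]2   (s3,_)→(s0,2,-1)
state=s0 head=4 tape=1111[1]22   (s0,1)→(s3,1,+1)
state=s3 head=5 tape=11111[2]2   (s3,2)→(s2,1,+1)
state=s2 head=6 tape=111111[2]   (s2,2)→(s2,_,-1)
state=s2 head=5 tape=11111[1]_   (s2,1)→(s0,_,-1)
state=s0 head=4 tape=1111[1]__   (s0,1)→(s3,1,+1)
state=s3 head=5 tape=11111[_]_   (s3,_)→(s0,2,-1)
state=s0 head=4 tape=1111[1]2_   (s0,1)→(s3,1,+1)
state=s3 head=5 tape=11111[2]_   (s3,2)→(s2,1,+1)
state=s2 head=6 tape=111111[_]
At halt the head is at cell 6.

6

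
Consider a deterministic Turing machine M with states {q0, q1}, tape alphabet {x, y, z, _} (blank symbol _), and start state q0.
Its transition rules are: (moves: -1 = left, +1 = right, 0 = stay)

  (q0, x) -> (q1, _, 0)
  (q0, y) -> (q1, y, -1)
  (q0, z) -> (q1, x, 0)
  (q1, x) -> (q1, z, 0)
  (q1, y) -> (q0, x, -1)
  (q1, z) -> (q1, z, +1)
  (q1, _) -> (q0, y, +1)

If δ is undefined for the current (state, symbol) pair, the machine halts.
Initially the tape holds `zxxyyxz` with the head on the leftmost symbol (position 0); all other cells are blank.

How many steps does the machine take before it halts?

q0 | [z]xxyyxz__   read z → write x, move 0, go to q1
q1 | [x]xxyyxz__   read x → write z, move 0, go to q1
q1 | [z]xxyyxz__   read z → write z, move +1, go to q1
q1 | z[x]xyyxz__   read x → write z, move 0, go to q1
q1 | z[z]xyyxz__   read z → write z, move +1, go to q1
q1 | zz[x]yyxz__   read x → write z, move 0, go to q1
q1 | zz[z]yyxz__   read z → write z, move +1, go to q1
q1 | zzz[y]yxz__   read y → write x, move -1, go to q0
q0 | zz[z]xyxz__   read z → write x, move 0, go to q1
q1 | zz[x]xyxz__   read x → write z, move 0, go to q1
q1 | zz[z]xyxz__   read z → write z, move +1, go to q1
q1 | zzz[x]yxz__   read x → write z, move 0, go to q1
q1 | zzz[z]yxz__   read z → write z, move +1, go to q1
q1 | zzzz[y]xz__   read y → write x, move -1, go to q0
q0 | zzz[z]xxz__   read z → write x, move 0, go to q1
q1 | zzz[x]xxz__   read x → write z, move 0, go to q1
q1 | zzz[z]xxz__   read z → write z, move +1, go to q1
q1 | zzzz[x]xz__   read x → write z, move 0, go to q1
q1 | zzzz[z]xz__   read z → write z, move +1, go to q1
q1 | zzzzz[x]z__   read x → write z, move 0, go to q1
q1 | zzzzz[z]z__   read z → write z, move +1, go to q1
q1 | zzzzzz[z]__   read z → write z, move +1, go to q1
q1 | zzzzzzz[_]_   read _ → write y, move +1, go to q0
q0 | zzzzzzzy[_]
M halts after 23 transitions.

23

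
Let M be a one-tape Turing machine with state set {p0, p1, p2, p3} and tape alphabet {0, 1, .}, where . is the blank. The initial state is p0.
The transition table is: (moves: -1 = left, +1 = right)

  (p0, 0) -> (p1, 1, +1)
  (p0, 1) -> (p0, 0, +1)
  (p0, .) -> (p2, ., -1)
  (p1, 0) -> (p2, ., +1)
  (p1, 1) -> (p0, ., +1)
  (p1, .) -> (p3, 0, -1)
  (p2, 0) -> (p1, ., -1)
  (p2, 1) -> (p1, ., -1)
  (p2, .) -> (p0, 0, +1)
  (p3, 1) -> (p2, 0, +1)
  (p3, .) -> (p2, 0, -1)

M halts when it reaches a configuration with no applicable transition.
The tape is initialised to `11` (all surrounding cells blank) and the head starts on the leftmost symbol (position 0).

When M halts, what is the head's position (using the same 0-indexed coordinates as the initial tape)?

state=p0 head=0 tape=..[1]1.   (p0,1)→(p0,0,+1)
state=p0 head=1 tape=..0[1].   (p0,1)→(p0,0,+1)
state=p0 head=2 tape=..00[.]   (p0,.)→(p2,.,-1)
state=p2 head=1 tape=..0[0].   (p2,0)→(p1,.,-1)
state=p1 head=0 tape=..[0]..   (p1,0)→(p2,.,+1)
state=p2 head=1 tape=...[.].   (p2,.)→(p0,0,+1)
state=p0 head=2 tape=...0[.]   (p0,.)→(p2,.,-1)
state=p2 head=1 tape=...[0].   (p2,0)→(p1,.,-1)
state=p1 head=0 tape=..[.]..   (p1,.)→(p3,0,-1)
state=p3 head=-1 tape=.[.]0..   (p3,.)→(p2,0,-1)
state=p2 head=-2 tape=[.]00..   (p2,.)→(p0,0,+1)
state=p0 head=-1 tape=0[0]0..   (p0,0)→(p1,1,+1)
state=p1 head=0 tape=01[0]..   (p1,0)→(p2,.,+1)
state=p2 head=1 tape=01.[.].   (p2,.)→(p0,0,+1)
state=p0 head=2 tape=01.0[.]   (p0,.)→(p2,.,-1)
state=p2 head=1 tape=01.[0].   (p2,0)→(p1,.,-1)
state=p1 head=0 tape=01[.]..   (p1,.)→(p3,0,-1)
state=p3 head=-1 tape=0[1]0..   (p3,1)→(p2,0,+1)
state=p2 head=0 tape=00[0]..   (p2,0)→(p1,.,-1)
state=p1 head=-1 tape=0[0]...   (p1,0)→(p2,.,+1)
state=p2 head=0 tape=0.[.]..   (p2,.)→(p0,0,+1)
state=p0 head=1 tape=0.0[.].   (p0,.)→(p2,.,-1)
state=p2 head=0 tape=0.[0]..   (p2,0)→(p1,.,-1)
state=p1 head=-1 tape=0[.]...   (p1,.)→(p3,0,-1)
state=p3 head=-2 tape=[0]0...
At halt the head is at cell -2.

-2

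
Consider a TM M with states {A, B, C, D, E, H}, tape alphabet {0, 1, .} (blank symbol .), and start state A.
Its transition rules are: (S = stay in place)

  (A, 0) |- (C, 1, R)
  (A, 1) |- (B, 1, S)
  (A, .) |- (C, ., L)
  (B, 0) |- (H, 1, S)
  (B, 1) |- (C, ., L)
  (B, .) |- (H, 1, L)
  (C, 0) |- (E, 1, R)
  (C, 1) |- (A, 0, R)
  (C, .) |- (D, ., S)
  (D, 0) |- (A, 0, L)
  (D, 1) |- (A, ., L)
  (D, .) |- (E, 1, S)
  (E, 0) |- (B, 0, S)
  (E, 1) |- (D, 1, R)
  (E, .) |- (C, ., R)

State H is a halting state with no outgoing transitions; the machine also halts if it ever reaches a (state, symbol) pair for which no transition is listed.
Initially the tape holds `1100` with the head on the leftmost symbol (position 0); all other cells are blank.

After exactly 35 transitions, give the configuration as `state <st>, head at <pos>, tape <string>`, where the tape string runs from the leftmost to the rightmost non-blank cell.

A | .[1]100   read 1 → write 1, move S, go to B
B | .[1]100   read 1 → write ., move L, go to C
C | [.].100   read . → write ., move S, go to D
D | [.].100   read . → write 1, move S, go to E
E | [1].100   read 1 → write 1, move R, go to D
D | 1[.]100   read . → write 1, move S, go to E
E | 1[1]100   read 1 → write 1, move R, go to D
D | 11[1]00   read 1 → write ., move L, go to A
A | 1[1].00   read 1 → write 1, move S, go to B
B | 1[1].00   read 1 → write ., move L, go to C
C | [1]..00   read 1 → write 0, move R, go to A
A | 0[.].00   read . → write ., move L, go to C
C | [0]..00   read 0 → write 1, move R, go to E
E | 1[.].00   read . → write ., move R, go to C
C | 1.[.]00   read . → write ., move S, go to D
D | 1.[.]00   read . → write 1, move S, go to E
E | 1.[1]00   read 1 → write 1, move R, go to D
D | 1.1[0]0   read 0 → write 0, move L, go to A
A | 1.[1]00   read 1 → write 1, move S, go to B
B | 1.[1]00   read 1 → write ., move L, go to C
C | 1[.].00   read . → write ., move S, go to D
D | 1[.].00   read . → write 1, move S, go to E
E | 1[1].00   read 1 → write 1, move R, go to D
D | 11[.]00   read . → write 1, move S, go to E
E | 11[1]00   read 1 → write 1, move R, go to D
D | 111[0]0   read 0 → write 0, move L, go to A
A | 11[1]00   read 1 → write 1, move S, go to B
B | 11[1]00   read 1 → write ., move L, go to C
C | 1[1].00   read 1 → write 0, move R, go to A
A | 10[.]00   read . → write ., move L, go to C
C | 1[0].00   read 0 → write 1, move R, go to E
E | 11[.]00   read . → write ., move R, go to C
C | 11.[0]0   read 0 → write 1, move R, go to E
E | 11.1[0]   read 0 → write 0, move S, go to B
B | 11.1[0]   read 0 → write 1, move S, go to H
H | 11.1[1]
After 35 steps: state H, head at 3, tape 11.11.

state H, head at 3, tape 11.11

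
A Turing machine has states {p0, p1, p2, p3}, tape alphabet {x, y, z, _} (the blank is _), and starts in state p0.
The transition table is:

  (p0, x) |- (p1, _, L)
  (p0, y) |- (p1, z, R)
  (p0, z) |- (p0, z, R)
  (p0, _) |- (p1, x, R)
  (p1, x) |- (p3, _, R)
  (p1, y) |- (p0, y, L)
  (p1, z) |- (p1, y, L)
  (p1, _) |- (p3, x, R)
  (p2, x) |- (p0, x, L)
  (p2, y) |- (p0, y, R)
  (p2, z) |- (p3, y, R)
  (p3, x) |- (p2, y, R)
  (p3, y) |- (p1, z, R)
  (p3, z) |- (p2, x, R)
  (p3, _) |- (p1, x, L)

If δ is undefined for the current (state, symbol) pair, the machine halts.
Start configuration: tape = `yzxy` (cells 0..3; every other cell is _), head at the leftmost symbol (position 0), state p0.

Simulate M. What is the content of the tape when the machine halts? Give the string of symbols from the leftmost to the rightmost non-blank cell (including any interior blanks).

p0 | _[y]zxy___   read y → write z, move R, go to p1
p1 | _z[z]xy___   read z → write y, move L, go to p1
p1 | _[z]yxy___   read z → write y, move L, go to p1
p1 | [_]yyxy___   read _ → write x, move R, go to p3
p3 | x[y]yxy___   read y → write z, move R, go to p1
p1 | xz[y]xy___   read y → write y, move L, go to p0
p0 | x[z]yxy___   read z → write z, move R, go to p0
p0 | xz[y]xy___   read y → write z, move R, go to p1
p1 | xzz[x]y___   read x → write _, move R, go to p3
p3 | xzz_[y]___   read y → write z, move R, go to p1
p1 | xzz_z[_]__   read _ → write x, move R, go to p3
p3 | xzz_zx[_]_   read _ → write x, move L, go to p1
p1 | xzz_z[x]x_   read x → write _, move R, go to p3
p3 | xzz_z_[x]_   read x → write y, move R, go to p2
p2 | xzz_z_y[_]
The non-blank tape span at halt is xzz_z_y.

xzz_z_y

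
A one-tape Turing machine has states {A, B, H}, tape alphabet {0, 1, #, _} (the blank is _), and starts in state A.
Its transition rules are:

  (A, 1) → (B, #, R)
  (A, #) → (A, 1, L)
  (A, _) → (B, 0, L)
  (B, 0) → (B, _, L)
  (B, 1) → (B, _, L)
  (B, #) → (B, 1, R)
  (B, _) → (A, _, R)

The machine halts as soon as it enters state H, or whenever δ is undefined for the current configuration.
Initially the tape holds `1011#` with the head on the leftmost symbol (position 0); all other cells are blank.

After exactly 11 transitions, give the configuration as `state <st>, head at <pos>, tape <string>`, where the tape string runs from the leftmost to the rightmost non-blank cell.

state B, head at 1, tape 1__01

A | [1]011#   read 1 → write #, move R, go to B
B | #[0]11#   read 0 → write _, move L, go to B
B | [#]_11#   read # → write 1, move R, go to B
B | 1[_]11#   read _ → write _, move R, go to A
A | 1_[1]1#   read 1 → write #, move R, go to B
B | 1_#[1]#   read 1 → write _, move L, go to B
B | 1_[#]_#   read # → write 1, move R, go to B
B | 1_1[_]#   read _ → write _, move R, go to A
A | 1_1_[#]   read # → write 1, move L, go to A
A | 1_1[_]1   read _ → write 0, move L, go to B
B | 1_[1]01   read 1 → write _, move L, go to B
B | 1[_]_01
After 11 steps: state B, head at 1, tape 1__01.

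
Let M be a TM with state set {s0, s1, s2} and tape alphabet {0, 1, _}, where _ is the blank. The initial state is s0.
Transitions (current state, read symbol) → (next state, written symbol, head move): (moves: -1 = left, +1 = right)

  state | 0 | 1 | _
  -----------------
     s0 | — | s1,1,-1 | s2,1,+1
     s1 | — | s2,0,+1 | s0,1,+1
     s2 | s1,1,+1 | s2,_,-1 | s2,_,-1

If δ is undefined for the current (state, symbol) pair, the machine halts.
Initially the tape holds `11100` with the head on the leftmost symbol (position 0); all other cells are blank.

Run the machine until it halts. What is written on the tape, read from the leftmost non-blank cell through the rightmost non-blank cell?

state=s0 head=0 tape=_[1]1100   (s0,1)→(s1,1,-1)
state=s1 head=-1 tape=[_]11100   (s1,_)→(s0,1,+1)
state=s0 head=0 tape=1[1]1100   (s0,1)→(s1,1,-1)
state=s1 head=-1 tape=[1]11100   (s1,1)→(s2,0,+1)
state=s2 head=0 tape=0[1]1100   (s2,1)→(s2,_,-1)
state=s2 head=-1 tape=[0]_1100   (s2,0)→(s1,1,+1)
state=s1 head=0 tape=1[_]1100   (s1,_)→(s0,1,+1)
state=s0 head=1 tape=11[1]100   (s0,1)→(s1,1,-1)
state=s1 head=0 tape=1[1]1100   (s1,1)→(s2,0,+1)
state=s2 head=1 tape=10[1]100   (s2,1)→(s2,_,-1)
state=s2 head=0 tape=1[0]_100   (s2,0)→(s1,1,+1)
state=s1 head=1 tape=11[_]100   (s1,_)→(s0,1,+1)
state=s0 head=2 tape=111[1]00   (s0,1)→(s1,1,-1)
state=s1 head=1 tape=11[1]100   (s1,1)→(s2,0,+1)
state=s2 head=2 tape=110[1]00   (s2,1)→(s2,_,-1)
state=s2 head=1 tape=11[0]_00   (s2,0)→(s1,1,+1)
state=s1 head=2 tape=111[_]00   (s1,_)→(s0,1,+1)
state=s0 head=3 tape=1111[0]0
The non-blank tape span at halt is 111100.

111100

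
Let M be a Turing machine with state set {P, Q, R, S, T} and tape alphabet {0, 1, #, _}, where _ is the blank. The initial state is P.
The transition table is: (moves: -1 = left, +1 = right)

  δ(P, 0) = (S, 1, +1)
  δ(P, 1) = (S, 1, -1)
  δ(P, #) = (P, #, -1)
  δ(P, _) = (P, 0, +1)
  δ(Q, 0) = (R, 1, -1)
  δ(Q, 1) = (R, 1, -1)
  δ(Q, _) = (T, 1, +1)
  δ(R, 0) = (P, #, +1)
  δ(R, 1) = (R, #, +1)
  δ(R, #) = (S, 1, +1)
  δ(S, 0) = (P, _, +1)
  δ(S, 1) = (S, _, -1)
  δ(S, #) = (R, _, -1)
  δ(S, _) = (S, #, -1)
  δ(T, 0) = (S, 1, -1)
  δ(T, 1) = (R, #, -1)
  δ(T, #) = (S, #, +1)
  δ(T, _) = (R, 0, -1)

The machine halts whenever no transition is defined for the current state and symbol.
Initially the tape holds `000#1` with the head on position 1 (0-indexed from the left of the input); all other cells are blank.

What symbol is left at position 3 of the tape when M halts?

state=P head=1 tape=0[0]0#1   (P,0)→(S,1,+1)
state=S head=2 tape=01[0]#1   (S,0)→(P,_,+1)
state=P head=3 tape=01_[#]1   (P,#)→(P,#,-1)
state=P head=2 tape=01[_]#1   (P,_)→(P,0,+1)
state=P head=3 tape=010[#]1   (P,#)→(P,#,-1)
state=P head=2 tape=01[0]#1   (P,0)→(S,1,+1)
state=S head=3 tape=011[#]1   (S,#)→(R,_,-1)
state=R head=2 tape=01[1]_1   (R,1)→(R,#,+1)
state=R head=3 tape=01#[_]1
Cell 3 holds _ when M halts.

_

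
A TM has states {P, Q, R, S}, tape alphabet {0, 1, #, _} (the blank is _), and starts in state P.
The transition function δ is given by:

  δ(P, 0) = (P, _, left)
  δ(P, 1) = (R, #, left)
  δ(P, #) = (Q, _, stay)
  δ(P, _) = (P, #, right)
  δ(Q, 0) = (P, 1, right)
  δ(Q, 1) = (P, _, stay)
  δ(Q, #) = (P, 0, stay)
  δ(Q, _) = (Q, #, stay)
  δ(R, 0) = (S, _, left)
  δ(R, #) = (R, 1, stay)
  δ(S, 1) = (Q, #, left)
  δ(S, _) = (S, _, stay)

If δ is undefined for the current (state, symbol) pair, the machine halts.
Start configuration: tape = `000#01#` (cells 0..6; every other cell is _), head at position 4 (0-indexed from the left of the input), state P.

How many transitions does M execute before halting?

P | _000#[0]1#   read 0 → write _, move left, go to P
P | _000[#]_1#   read # → write _, move stay, go to Q
Q | _000[_]_1#   read _ → write #, move stay, go to Q
Q | _000[#]_1#   read # → write 0, move stay, go to P
P | _000[0]_1#   read 0 → write _, move left, go to P
P | _00[0]__1#   read 0 → write _, move left, go to P
P | _0[0]___1#   read 0 → write _, move left, go to P
P | _[0]____1#   read 0 → write _, move left, go to P
P | [_]_____1#   read _ → write #, move right, go to P
P | #[_]____1#   read _ → write #, move right, go to P
P | ##[_]___1#   read _ → write #, move right, go to P
P | ###[_]__1#   read _ → write #, move right, go to P
P | ####[_]_1#   read _ → write #, move right, go to P
P | #####[_]1#   read _ → write #, move right, go to P
P | ######[1]#   read 1 → write #, move left, go to R
R | #####[#]##   read # → write 1, move stay, go to R
R | #####[1]##
M halts after 16 transitions.

16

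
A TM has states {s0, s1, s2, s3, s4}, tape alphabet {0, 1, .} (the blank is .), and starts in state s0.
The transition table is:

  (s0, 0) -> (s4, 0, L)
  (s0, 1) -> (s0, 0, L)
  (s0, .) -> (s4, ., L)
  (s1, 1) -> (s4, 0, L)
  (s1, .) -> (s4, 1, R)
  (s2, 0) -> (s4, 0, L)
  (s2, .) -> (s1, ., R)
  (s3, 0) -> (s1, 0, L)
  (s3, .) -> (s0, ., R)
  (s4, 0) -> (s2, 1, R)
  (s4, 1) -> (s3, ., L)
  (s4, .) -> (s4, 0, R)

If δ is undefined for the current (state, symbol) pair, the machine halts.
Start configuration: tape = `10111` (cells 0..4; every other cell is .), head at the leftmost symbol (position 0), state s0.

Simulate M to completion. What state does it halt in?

s0 | ..[1]0111   read 1 → write 0, move L, go to s0
s0 | .[.]00111   read . → write ., move L, go to s4
s4 | [.].00111   read . → write 0, move R, go to s4
s4 | 0[.]00111   read . → write 0, move R, go to s4
s4 | 00[0]0111   read 0 → write 1, move R, go to s2
s2 | 001[0]111   read 0 → write 0, move L, go to s4
s4 | 00[1]0111   read 1 → write ., move L, go to s3
s3 | 0[0].0111   read 0 → write 0, move L, go to s1
s1 | [0]0.0111
No transition is defined for (s1, 0); M halts in state s1.

s1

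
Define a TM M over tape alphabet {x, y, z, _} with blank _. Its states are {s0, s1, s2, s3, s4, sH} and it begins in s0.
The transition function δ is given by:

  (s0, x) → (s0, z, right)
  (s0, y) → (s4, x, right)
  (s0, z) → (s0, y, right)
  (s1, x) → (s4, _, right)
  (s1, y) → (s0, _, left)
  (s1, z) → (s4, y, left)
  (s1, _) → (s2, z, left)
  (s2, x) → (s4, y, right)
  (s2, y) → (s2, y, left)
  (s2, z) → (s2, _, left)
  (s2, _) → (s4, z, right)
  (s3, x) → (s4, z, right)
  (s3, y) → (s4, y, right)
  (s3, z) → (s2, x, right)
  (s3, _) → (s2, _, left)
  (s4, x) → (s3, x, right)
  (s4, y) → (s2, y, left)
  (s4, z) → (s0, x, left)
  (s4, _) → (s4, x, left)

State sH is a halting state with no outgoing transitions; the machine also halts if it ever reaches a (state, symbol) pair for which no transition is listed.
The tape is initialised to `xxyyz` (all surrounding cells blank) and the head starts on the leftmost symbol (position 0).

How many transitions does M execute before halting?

12

s0 | __[x]xyyz   read x → write z, move right, go to s0
s0 | __z[x]yyz   read x → write z, move right, go to s0
s0 | __zz[y]yz   read y → write x, move right, go to s4
s4 | __zzx[y]z   read y → write y, move left, go to s2
s2 | __zz[x]yz   read x → write y, move right, go to s4
s4 | __zzy[y]z   read y → write y, move left, go to s2
s2 | __zz[y]yz   read y → write y, move left, go to s2
s2 | __z[z]yyz   read z → write _, move left, go to s2
s2 | __[z]_yyz   read z → write _, move left, go to s2
s2 | _[_]__yyz   read _ → write z, move right, go to s4
s4 | _z[_]_yyz   read _ → write x, move left, go to s4
s4 | _[z]x_yyz   read z → write x, move left, go to s0
s0 | [_]xx_yyz
M halts after 12 transitions.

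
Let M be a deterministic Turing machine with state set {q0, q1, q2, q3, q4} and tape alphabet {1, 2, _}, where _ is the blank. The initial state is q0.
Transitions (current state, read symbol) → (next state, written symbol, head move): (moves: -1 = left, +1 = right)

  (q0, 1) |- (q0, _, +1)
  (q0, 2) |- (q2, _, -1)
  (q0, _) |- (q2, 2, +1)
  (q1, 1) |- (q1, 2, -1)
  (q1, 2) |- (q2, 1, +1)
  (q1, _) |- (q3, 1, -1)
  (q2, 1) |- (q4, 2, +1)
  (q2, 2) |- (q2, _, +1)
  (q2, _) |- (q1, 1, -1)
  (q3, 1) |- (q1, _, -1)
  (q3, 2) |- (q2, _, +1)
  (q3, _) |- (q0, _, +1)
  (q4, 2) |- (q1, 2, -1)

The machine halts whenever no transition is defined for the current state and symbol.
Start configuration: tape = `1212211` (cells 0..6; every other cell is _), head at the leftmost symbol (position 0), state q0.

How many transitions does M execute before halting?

q0 | __[1]212211   read 1 → write _, move +1, go to q0
q0 | ___[2]12211   read 2 → write _, move -1, go to q2
q2 | __[_]_12211   read _ → write 1, move -1, go to q1
q1 | _[_]1_12211   read _ → write 1, move -1, go to q3
q3 | [_]11_12211   read _ → write _, move +1, go to q0
q0 | _[1]1_12211   read 1 → write _, move +1, go to q0
q0 | __[1]_12211   read 1 → write _, move +1, go to q0
q0 | ___[_]12211   read _ → write 2, move +1, go to q2
q2 | ___2[1]2211   read 1 → write 2, move +1, go to q4
q4 | ___22[2]211   read 2 → write 2, move -1, go to q1
q1 | ___2[2]2211   read 2 → write 1, move +1, go to q2
q2 | ___21[2]211   read 2 → write _, move +1, go to q2
q2 | ___21_[2]11   read 2 → write _, move +1, go to q2
q2 | ___21__[1]1   read 1 → write 2, move +1, go to q4
q4 | ___21__2[1]
M halts after 14 transitions.

14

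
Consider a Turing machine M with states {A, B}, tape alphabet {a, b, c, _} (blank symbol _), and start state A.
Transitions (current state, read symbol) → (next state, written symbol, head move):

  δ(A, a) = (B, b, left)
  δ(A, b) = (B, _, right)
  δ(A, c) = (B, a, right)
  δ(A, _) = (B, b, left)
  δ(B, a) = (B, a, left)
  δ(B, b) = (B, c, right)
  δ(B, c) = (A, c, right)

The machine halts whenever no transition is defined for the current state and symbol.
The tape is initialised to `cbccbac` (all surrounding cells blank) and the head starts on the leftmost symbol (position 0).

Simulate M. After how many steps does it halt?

14

A | [c]bccbac__   read c → write a, move right, go to B
B | a[b]ccbac__   read b → write c, move right, go to B
B | ac[c]cbac__   read c → write c, move right, go to A
A | acc[c]bac__   read c → write a, move right, go to B
B | acca[b]ac__   read b → write c, move right, go to B
B | accac[a]c__   read a → write a, move left, go to B
B | acca[c]ac__   read c → write c, move right, go to A
A | accac[a]c__   read a → write b, move left, go to B
B | acca[c]bc__   read c → write c, move right, go to A
A | accac[b]c__   read b → write _, move right, go to B
B | accac_[c]__   read c → write c, move right, go to A
A | accac_c[_]_   read _ → write b, move left, go to B
B | accac_[c]b_   read c → write c, move right, go to A
A | accac_c[b]_   read b → write _, move right, go to B
B | accac_c_[_]
M halts after 14 transitions.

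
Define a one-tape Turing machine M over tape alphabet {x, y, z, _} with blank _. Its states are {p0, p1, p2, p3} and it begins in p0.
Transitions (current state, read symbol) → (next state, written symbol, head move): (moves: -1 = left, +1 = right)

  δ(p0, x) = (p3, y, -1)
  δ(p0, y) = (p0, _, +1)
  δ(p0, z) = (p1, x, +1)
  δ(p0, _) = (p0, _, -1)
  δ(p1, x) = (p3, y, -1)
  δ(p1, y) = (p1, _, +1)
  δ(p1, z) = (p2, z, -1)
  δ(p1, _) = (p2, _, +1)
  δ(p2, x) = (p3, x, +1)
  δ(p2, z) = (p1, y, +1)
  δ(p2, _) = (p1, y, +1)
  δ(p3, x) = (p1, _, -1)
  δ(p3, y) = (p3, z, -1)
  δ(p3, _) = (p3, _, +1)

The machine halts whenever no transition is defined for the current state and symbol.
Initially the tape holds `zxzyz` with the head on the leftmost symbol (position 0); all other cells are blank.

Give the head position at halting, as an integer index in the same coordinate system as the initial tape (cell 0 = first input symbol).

1

p0 | _[z]xzyz   read z → write x, move +1, go to p1
p1 | _x[x]zyz   read x → write y, move -1, go to p3
p3 | _[x]yzyz   read x → write _, move -1, go to p1
p1 | [_]_yzyz   read _ → write _, move +1, go to p2
p2 | _[_]yzyz   read _ → write y, move +1, go to p1
p1 | _y[y]zyz   read y → write _, move +1, go to p1
p1 | _y_[z]yz   read z → write z, move -1, go to p2
p2 | _y[_]zyz   read _ → write y, move +1, go to p1
p1 | _yy[z]yz   read z → write z, move -1, go to p2
p2 | _y[y]zyz
At halt the head is at cell 1.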